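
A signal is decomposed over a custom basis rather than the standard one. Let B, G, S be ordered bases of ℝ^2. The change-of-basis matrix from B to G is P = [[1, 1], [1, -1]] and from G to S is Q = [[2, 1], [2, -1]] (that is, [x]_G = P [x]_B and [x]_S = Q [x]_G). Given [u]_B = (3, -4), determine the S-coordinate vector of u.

First [u]_G = P [u]_B = (-1, 7).
Then [u]_S = Q [u]_G = (5, -9).

(5, -9)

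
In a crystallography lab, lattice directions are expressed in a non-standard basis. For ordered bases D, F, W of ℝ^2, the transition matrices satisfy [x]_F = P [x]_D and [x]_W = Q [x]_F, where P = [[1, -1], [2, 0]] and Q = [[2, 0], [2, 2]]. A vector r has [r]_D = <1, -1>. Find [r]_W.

Apply P to get F-coordinates <2, 2>, then Q to get W-coordinates.
The result is [r]_W = <4, 8>.

<4, 8>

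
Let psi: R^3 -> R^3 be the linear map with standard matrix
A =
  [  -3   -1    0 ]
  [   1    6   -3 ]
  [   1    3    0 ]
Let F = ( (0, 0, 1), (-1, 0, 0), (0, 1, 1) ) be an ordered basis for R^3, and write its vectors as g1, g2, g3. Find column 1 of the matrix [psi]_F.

Compute psi(g1) = A g1 = (0, -3, 0) in standard coordinates.
Then write this in F-coordinates: solve for y in y_1 g1 + ... + y_3 g3 = (0, -3, 0).
This gives y = (3, 0, -3), which is column 1 of [psi]_F.

(3, 0, -3)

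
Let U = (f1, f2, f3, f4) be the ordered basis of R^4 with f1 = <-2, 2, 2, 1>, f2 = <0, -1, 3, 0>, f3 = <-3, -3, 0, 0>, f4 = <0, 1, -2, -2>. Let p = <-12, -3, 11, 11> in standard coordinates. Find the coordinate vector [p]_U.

<3, -1, 2, -4>

Write p = c_1 f1 + ... + c_4 f4 and solve for the c_i.
Gaussian elimination on [M | p] yields c = (3, -1, 2, -4).
Check: 3f1 - f2 + 2f3 - 4f4 = <-12, -3, 11, 11>.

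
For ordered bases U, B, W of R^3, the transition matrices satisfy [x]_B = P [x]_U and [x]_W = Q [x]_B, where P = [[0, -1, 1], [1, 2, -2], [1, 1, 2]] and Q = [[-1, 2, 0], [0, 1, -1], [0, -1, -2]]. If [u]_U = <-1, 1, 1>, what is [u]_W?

<-2, -3, -3>

First [u]_B = P [u]_U = <0, -1, 2>.
Then [u]_W = Q [u]_B = <-2, -3, -3>.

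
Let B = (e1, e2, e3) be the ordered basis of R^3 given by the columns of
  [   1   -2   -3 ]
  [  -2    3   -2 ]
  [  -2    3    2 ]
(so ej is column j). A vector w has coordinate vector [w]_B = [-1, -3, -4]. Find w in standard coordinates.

The coordinates say w = -e1 - 3e2 - 4e3; adding the scaled basis vectors gives [17, 1, -15].

[17, 1, -15]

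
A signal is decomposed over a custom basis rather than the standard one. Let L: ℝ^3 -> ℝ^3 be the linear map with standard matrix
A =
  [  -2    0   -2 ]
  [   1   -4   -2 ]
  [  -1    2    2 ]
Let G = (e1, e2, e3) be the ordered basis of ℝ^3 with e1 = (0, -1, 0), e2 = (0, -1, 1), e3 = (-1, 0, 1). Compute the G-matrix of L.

[[-2, 0, 0], [-2, -2, 3], [0, 2, 0]]

The j-th column of [L]_G is [L(ej)]_G.
L(e1) = A e1 = (0, 4, -2) = -2e1 - 2e2 + 0·e3, so column 1 is (-2, -2, 0).
Repeating for e2, e3 and assembling the columns gives [[-2, 0, 0], [-2, -2, 3], [0, 2, 0]].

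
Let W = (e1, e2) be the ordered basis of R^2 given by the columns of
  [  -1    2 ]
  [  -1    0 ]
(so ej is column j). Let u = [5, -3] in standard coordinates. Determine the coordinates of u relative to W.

[3, 4]

We seek scalars with c_1 e1 + c_2 e2 = u; equivalently solve M c = u where the columns of M are e1, e2.
System: -c_1 + 2c_2 = 5, -c_1 + 0c_2 = -3; solving gives c_1 = 3, c_2 = 4.
Check: 3e1 + 4e2 = [5, -3].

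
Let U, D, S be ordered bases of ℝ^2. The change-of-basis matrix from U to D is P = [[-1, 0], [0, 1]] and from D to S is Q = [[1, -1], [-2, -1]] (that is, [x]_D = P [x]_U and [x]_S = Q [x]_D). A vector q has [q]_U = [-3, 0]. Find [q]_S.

Composing the changes, [q]_S = Q P [q]_U.
Q P = [[-1, -1], [2, -1]]; applying this to [-3, 0] gives [3, -6].

[3, -6]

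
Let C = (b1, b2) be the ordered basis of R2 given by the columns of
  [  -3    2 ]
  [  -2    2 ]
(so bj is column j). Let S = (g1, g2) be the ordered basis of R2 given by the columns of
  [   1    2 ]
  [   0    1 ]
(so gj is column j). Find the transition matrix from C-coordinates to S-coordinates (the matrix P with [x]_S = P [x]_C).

[[1, -2], [-2, 2]]

Let M have columns bj and N have columns gj. Then for every x, N [x]_S = x = M [x]_C, so P = N^(-1) M.
Since det N = 1, N^(-1) has integer entries; multiplying gives P = [[1, -2], [-2, 2]].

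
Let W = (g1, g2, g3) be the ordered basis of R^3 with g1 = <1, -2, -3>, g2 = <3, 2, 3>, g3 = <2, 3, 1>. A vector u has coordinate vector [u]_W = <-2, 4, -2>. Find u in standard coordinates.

By definition u = -2g1 + 4g2 - 2g3.
Summing componentwise gives <6, 6, 16>.

<6, 6, 16>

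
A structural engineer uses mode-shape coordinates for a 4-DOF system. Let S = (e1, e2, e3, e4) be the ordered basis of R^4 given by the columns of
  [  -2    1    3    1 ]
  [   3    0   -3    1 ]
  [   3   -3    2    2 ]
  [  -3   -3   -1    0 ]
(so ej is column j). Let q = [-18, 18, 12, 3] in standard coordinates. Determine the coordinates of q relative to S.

We seek scalars with c_1 e1 + ... + c_4 e4 = q; equivalently solve M c = q where the columns of M are e1, ..., e4.
Row-reducing the augmented matrix [M | q] gives c = (3, -3, -3, 0).
Check: 3e1 - 3e2 - 3e3 + 0·e4 = [-18, 18, 12, 3].

[3, -3, -3, 0]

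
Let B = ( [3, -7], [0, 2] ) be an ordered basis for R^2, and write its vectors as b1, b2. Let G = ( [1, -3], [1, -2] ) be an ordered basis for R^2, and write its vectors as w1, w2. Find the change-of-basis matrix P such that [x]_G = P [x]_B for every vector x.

[[1, -2], [2, 2]]

Take x = bj: its B-coordinates are the j-th standard unit vector, so P e_j — column j of P — equals [bj]_G.
b1 = w1 + 2w2, giving column 1 = [1, 2]; repeating for each j gives P = [[1, -2], [2, 2]].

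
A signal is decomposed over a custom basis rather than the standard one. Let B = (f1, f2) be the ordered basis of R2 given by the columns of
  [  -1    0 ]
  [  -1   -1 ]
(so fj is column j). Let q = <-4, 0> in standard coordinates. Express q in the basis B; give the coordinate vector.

We seek scalars with c_1 f1 + c_2 f2 = q; equivalently solve M c = q where the columns of M are f1, f2.
System: -c_1 + 0c_2 = -4, -c_1 - c_2 = 0; solving gives c_1 = 4, c_2 = -4.
Check: 4f1 - 4f2 = <-4, 0>.

<4, -4>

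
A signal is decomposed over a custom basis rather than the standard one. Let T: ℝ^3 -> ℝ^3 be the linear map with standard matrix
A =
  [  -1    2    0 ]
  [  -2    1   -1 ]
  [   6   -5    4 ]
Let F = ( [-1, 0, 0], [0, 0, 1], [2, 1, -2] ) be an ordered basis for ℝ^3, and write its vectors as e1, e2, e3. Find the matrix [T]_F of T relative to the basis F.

[[3, -2, -2], [-2, 2, -3], [2, -1, -1]]

With P the matrix whose columns are e1, ..., e3, [T]_F = P^(-1) A P.
Column by column: T(e1) = A e1 = [1, 2, -6]; its F-coordinates [3, -2, 2] give column 1.
Continuing for each basis vector yields [T]_F = [[3, -2, -2], [-2, 2, -3], [2, -1, -1]].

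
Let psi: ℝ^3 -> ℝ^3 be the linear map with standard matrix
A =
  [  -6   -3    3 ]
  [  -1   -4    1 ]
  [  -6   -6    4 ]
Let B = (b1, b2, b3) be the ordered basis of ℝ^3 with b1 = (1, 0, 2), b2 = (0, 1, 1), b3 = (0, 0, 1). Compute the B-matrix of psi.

With P the matrix whose columns are b1, ..., b3, [psi]_B = P^(-1) A P.
Column by column: psi(b1) = A b1 = (0, 1, 2); its B-coordinates (0, 1, 1) give column 1.
Continuing for each basis vector yields [psi]_B = [[0, 0, 3], [1, -3, 1], [1, 1, -3]].

[[0, 0, 3], [1, -3, 1], [1, 1, -3]]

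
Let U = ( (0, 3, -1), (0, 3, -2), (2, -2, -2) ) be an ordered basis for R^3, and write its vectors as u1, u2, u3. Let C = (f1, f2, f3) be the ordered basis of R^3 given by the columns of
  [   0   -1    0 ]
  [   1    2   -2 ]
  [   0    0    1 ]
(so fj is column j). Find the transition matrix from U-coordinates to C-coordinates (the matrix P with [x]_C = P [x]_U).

[[1, -1, -2], [0, 0, -2], [-1, -2, -2]]

Column j of P is [uj]_C, since P maps U-coordinates to C-coordinates.
Expressing u1 in C: u1 = f1 + 0·f2 - f3, so column 1 of P is (1, 0, -1).
Doing the same for each uj gives P = [[1, -1, -2], [0, 0, -2], [-1, -2, -2]].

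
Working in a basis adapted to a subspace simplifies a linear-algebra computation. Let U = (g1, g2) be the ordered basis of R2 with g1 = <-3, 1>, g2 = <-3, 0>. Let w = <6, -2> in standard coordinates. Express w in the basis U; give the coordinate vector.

We seek scalars with c_1 g1 + c_2 g2 = w; equivalently solve M c = w where the columns of M are g1, g2.
System: -3c_1 - 3c_2 = 6, c_1 + 0c_2 = -2; solving gives c_1 = -2, c_2 = 0.
Check: -2g1 + 0·g2 = <6, -2>.

<-2, 0>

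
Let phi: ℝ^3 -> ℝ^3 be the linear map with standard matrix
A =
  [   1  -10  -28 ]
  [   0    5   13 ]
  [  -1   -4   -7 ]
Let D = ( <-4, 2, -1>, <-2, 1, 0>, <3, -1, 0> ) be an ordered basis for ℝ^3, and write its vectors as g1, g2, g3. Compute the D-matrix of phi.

[[-3, 2, -1], [1, -1, 0], [-2, -2, 3]]

The j-th column of [phi]_D is [phi(gj)]_D.
phi(g1) = A g1 = <4, -3, 3> = -3g1 + g2 - 2g3, so column 1 is <-3, 1, -2>.
Repeating for g2, g3 and assembling the columns gives [[-3, 2, -1], [1, -1, 0], [-2, -2, 3]].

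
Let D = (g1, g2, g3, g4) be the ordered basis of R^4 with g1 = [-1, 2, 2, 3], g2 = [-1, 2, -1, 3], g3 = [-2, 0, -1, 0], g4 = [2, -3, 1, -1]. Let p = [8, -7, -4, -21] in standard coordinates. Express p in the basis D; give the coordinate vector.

[-4, -4, -3, -3]

We seek scalars with c_1 g1 + ... + c_4 g4 = p; equivalently solve M c = p where the columns of M are g1, ..., g4.
Row-reducing the augmented matrix [M | p] gives c = (-4, -4, -3, -3).
Check: -4g1 - 4g2 - 3g3 - 3g4 = [8, -7, -4, -21].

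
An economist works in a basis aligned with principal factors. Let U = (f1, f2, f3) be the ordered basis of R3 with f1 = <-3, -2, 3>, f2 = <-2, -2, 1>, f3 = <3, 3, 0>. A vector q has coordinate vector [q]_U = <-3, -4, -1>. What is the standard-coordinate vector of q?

The coordinates say q = -3f1 - 4f2 - f3; adding the scaled basis vectors gives <14, 11, -13>.

<14, 11, -13>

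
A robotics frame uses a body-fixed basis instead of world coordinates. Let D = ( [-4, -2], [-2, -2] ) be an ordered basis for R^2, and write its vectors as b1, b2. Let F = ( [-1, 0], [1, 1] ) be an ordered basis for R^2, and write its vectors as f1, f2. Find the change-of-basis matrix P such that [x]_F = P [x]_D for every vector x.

[[2, 0], [-2, -2]]

Take x = bj: its D-coordinates are the j-th standard unit vector, so P e_j — column j of P — equals [bj]_F.
b1 = 2f1 - 2f2, giving column 1 = [2, -2]; repeating for each j gives P = [[2, 0], [-2, -2]].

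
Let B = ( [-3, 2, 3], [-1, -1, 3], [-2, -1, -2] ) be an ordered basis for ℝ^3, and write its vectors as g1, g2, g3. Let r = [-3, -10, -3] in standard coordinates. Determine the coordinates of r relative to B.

[-2, 3, 3]

[r]_B is the unique c with M c = r, where M has columns g1, ..., g3.
Gaussian elimination on [M | r] yields c = (-2, 3, 3).
Check: -2g1 + 3g2 + 3g3 = [-3, -10, -3].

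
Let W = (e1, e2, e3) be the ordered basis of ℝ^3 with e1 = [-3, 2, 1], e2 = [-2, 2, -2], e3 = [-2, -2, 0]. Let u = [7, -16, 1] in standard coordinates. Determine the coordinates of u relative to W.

[-3, -2, 3]

Write u = c_1 e1 + ... + c_3 e3 and solve for the c_i.
Gaussian elimination on [M | u] yields c = (-3, -2, 3).
Check: -3e1 - 2e2 + 3e3 = [7, -16, 1].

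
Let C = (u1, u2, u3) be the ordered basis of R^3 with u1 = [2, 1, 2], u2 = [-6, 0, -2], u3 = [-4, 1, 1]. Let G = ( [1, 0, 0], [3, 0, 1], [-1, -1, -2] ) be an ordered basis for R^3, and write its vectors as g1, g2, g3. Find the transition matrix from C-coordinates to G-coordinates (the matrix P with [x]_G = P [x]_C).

[[1, 0, -2], [0, -2, -1], [-1, 0, -1]]

Column j of P is [uj]_G, since P maps C-coordinates to G-coordinates.
Expressing u1 in G: u1 = g1 + 0·g2 - g3, so column 1 of P is [1, 0, -1].
Doing the same for each uj gives P = [[1, 0, -2], [0, -2, -1], [-1, 0, -1]].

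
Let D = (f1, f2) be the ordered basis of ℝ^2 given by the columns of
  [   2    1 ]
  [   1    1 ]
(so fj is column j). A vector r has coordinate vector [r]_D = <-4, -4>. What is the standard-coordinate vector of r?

The coordinates say r = -4f1 - 4f2; adding the scaled basis vectors gives <-12, -8>.

<-12, -8>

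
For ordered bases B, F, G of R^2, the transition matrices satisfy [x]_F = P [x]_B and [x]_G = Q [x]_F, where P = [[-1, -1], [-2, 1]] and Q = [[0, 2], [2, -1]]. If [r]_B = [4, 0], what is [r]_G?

First [r]_F = P [r]_B = [-4, -8].
Then [r]_G = Q [r]_F = [-16, 0].

[-16, 0]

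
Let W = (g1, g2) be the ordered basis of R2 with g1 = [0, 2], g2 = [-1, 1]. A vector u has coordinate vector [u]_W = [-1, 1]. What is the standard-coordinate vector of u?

u = M [u]_W, where M has columns g1, g2.
Carrying out the matrix-vector product, u = [-1, -1].

[-1, -1]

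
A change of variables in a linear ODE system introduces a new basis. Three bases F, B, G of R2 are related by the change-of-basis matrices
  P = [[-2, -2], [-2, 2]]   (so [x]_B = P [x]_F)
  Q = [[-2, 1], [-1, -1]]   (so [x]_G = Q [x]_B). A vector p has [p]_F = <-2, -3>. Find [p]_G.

<-22, -8>

Composing the changes, [p]_G = Q P [p]_F.
Q P = [[2, 6], [4, 0]]; applying this to <-2, -3> gives <-22, -8>.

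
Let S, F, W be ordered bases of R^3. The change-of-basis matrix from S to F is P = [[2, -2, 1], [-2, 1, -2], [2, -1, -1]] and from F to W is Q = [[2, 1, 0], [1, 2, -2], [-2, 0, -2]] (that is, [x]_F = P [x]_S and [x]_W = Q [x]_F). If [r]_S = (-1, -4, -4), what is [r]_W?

(10, 2, -16)

Apply P to get F-coordinates (2, 6, 6), then Q to get W-coordinates.
The result is [r]_W = (10, 2, -16).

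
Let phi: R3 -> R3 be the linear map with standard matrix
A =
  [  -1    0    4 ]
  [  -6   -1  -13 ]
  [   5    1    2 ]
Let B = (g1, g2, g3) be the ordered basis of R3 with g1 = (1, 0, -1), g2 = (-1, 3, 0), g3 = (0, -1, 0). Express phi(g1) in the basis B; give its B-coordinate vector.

(-3, 2, -1)

Compute phi(g1) = A g1 = (-5, 7, 3) in standard coordinates.
Then write this in B-coordinates: solve for y in y_1 g1 + ... + y_3 g3 = (-5, 7, 3).
This gives y = (-3, 2, -1), which is column 1 of [phi]_B.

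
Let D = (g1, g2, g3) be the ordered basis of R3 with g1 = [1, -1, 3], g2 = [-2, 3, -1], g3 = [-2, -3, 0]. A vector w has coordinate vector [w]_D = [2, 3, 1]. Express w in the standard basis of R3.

[-6, 4, 3]

By definition w = 2g1 + 3g2 + g3.
Summing componentwise gives [-6, 4, 3].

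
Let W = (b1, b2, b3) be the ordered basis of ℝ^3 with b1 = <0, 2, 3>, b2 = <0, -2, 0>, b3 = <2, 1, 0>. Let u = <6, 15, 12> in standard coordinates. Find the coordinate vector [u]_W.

<4, -2, 3>

Write u = c_1 b1 + ... + c_3 b3 and solve for the c_i.
Solving this 3x3 system gives c = (4, -2, 3).
Check: 4b1 - 2b2 + 3b3 = <6, 15, 12>.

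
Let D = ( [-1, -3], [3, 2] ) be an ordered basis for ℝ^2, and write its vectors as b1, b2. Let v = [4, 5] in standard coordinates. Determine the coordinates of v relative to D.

We seek scalars with c_1 b1 + c_2 b2 = v; equivalently solve M c = v where the columns of M are b1, b2.
System: -c_1 + 3c_2 = 4, -3c_1 + 2c_2 = 5; solving gives c_1 = -1, c_2 = 1.
Check: -b1 + b2 = [4, 5].

[-1, 1]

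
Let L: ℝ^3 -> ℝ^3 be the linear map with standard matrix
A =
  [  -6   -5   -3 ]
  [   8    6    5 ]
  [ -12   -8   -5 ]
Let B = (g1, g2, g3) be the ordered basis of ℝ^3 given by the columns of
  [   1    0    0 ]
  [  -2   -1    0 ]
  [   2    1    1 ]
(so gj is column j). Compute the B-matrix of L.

Let P have columns g1, ..., g3. Then [L]_B = P^(-1) A P.
Here det P = -1, so P^(-1) is integer; computing A P first and then P^(-1)(A P) gives [[-2, 2, -3], [-2, -3, 1], [0, 2, 0]].

[[-2, 2, -3], [-2, -3, 1], [0, 2, 0]]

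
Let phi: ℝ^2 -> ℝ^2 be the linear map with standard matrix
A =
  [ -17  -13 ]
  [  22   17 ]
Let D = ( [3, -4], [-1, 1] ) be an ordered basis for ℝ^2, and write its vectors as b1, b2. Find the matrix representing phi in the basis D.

Let P have columns b1, b2. Then [phi]_D = P^(-1) A P.
Here det P = -1, so P^(-1) is integer; computing A P first and then P^(-1)(A P) gives [[1, 1], [2, -1]].

[[1, 1], [2, -1]]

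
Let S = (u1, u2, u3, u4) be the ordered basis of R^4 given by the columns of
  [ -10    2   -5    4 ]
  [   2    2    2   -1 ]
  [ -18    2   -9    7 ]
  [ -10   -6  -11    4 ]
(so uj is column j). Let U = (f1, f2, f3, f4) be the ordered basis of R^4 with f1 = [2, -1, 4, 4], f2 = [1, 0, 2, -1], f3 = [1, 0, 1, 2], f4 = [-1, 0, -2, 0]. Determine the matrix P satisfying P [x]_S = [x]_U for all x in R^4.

Take x = uj: its S-coordinates are the j-th standard unit vector, so P e_j — column j of P — equals [uj]_U.
u1 = -2f1 - 2f2 - 2f3 + 2f4, giving column 1 = [-2, -2, -2, 2]; repeating for each j gives P = [[-2, -2, -2, 1], [-2, 2, 1, 2], [-2, 2, -1, 1], [2, -2, 1, 1]].

[[-2, -2, -2, 1], [-2, 2, 1, 2], [-2, 2, -1, 1], [2, -2, 1, 1]]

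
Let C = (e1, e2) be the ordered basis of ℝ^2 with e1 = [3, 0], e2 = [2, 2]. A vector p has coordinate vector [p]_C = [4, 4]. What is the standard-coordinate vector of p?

[20, 8]

The coordinates say p = 4e1 + 4e2; adding the scaled basis vectors gives [20, 8].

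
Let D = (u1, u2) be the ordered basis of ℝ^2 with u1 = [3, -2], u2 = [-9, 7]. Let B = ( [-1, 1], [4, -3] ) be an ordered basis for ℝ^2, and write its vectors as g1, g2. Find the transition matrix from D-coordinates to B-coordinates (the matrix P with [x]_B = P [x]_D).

Column j of P is [uj]_B, since P maps D-coordinates to B-coordinates.
Expressing u1 in B: u1 = g1 + g2, so column 1 of P is [1, 1].
Doing the same for each uj gives P = [[1, 1], [1, -2]].

[[1, 1], [1, -2]]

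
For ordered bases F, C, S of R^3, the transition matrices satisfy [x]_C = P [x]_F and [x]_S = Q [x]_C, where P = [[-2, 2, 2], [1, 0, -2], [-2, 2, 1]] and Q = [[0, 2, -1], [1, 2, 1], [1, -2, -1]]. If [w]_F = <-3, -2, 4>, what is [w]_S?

<-28, -6, 26>

First [w]_C = P [w]_F = <10, -11, 6>.
Then [w]_S = Q [w]_C = <-28, -6, 26>.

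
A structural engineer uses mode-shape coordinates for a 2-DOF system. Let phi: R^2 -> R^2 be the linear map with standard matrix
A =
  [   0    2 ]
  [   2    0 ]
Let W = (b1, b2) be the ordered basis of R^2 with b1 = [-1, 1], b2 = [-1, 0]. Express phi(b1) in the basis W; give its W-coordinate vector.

Column 1 of [phi]_W is the W-coordinate vector of phi(b1).
In standard coordinates phi(b1) = A b1 = [2, -2].
Converting to W: [2, -2] = -2b1 + 0·b2, so the coordinate vector is [-2, 0].

[-2, 0]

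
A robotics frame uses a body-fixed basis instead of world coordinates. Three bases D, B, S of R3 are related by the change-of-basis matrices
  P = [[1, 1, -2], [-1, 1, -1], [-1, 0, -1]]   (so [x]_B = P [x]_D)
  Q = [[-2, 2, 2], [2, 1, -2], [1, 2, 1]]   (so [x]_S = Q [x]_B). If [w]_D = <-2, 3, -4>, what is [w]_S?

<12, 15, 33>

Apply P to get B-coordinates <9, 9, 6>, then Q to get S-coordinates.
The result is [w]_S = <12, 15, 33>.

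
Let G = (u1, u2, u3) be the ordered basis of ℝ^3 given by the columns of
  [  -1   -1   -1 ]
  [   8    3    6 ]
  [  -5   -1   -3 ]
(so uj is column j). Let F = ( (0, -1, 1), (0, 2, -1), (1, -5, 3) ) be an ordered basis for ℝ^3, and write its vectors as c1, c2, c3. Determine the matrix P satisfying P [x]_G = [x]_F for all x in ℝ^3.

Column j of P is [uj]_F, since P maps G-coordinates to F-coordinates.
Expressing u1 in F: u1 = -c1 + c2 - c3, so column 1 of P is (-1, 1, -1).
Doing the same for each uj gives P = [[-1, 2, 1], [1, 0, 1], [-1, -1, -1]].

[[-1, 2, 1], [1, 0, 1], [-1, -1, -1]]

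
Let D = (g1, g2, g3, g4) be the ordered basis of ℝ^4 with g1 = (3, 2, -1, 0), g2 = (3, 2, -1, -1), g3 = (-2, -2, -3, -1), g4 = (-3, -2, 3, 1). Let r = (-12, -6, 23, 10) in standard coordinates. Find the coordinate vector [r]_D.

[r]_D is the unique c with M c = r, where M has columns g1, ..., g4.
Gaussian elimination on [M | r] yields c = (1, -3, -3, 4).
Check: g1 - 3g2 - 3g3 + 4g4 = (-12, -6, 23, 10).

(1, -3, -3, 4)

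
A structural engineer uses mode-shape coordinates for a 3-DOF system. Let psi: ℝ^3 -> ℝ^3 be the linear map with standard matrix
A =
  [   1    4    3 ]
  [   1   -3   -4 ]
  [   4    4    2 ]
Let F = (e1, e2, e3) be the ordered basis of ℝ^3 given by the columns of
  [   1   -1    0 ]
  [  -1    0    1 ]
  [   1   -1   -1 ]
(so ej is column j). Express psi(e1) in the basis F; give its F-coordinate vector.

Compute psi(e1) = A e1 = [0, 0, 2] in standard coordinates.
Then write this in F-coordinates: solve for y in y_1 e1 + ... + y_3 e3 = [0, 0, 2].
This gives y = [-2, -2, -2], which is column 1 of [psi]_F.

[-2, -2, -2]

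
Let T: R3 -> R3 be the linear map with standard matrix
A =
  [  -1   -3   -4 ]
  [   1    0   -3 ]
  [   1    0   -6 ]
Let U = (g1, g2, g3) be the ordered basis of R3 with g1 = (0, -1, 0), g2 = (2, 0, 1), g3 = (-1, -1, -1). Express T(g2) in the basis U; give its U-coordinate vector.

Compute T(g2) = A g2 = (-6, -1, -4) in standard coordinates.
Then write this in U-coordinates: solve for y in y_1 g1 + ... + y_3 g3 = (-6, -1, -4).
This gives y = (-1, -2, 2), which is column 2 of [T]_U.

(-1, -2, 2)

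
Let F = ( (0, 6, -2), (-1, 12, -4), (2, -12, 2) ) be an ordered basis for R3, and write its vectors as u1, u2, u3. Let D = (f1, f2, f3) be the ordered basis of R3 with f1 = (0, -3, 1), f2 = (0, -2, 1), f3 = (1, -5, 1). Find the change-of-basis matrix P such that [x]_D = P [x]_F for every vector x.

[[-2, -1, 2], [0, -2, -2], [0, -1, 2]]

Take x = uj: its F-coordinates are the j-th standard unit vector, so P e_j — column j of P — equals [uj]_D.
u1 = -2f1 + 0·f2 + 0·f3, giving column 1 = (-2, 0, 0); repeating for each j gives P = [[-2, -1, 2], [0, -2, -2], [0, -1, 2]].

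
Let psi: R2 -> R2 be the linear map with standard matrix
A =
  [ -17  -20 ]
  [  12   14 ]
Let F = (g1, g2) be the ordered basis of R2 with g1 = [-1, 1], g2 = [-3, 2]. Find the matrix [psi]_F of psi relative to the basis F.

With P the matrix whose columns are g1, g2, [psi]_F = P^(-1) A P.
Column by column: psi(g1) = A g1 = [-3, 2]; its F-coordinates [0, 1] give column 1.
Continuing for each basis vector yields [psi]_F = [[0, -2], [1, -3]].

[[0, -2], [1, -3]]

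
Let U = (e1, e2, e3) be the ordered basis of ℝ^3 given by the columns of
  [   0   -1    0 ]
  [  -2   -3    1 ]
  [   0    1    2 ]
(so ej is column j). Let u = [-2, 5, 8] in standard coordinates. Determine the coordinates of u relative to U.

[-4, 2, 3]

We seek scalars with c_1 e1 + ... + c_3 e3 = u; equivalently solve M c = u where the columns of M are e1, ..., e3.
Gaussian elimination on [M | u] yields c = (-4, 2, 3).
Check: -4e1 + 2e2 + 3e3 = [-2, 5, 8].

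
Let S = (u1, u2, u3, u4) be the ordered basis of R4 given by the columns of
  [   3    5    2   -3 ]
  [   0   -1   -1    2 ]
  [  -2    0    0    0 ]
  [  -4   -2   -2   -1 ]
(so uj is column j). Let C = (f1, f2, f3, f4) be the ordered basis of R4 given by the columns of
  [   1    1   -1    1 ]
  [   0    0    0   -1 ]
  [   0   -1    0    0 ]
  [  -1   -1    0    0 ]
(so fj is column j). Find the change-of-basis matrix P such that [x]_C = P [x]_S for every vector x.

[[2, 2, 2, 1], [2, 0, 0, 0], [1, -2, 1, 2], [0, 1, 1, -2]]

Take x = uj: its S-coordinates are the j-th standard unit vector, so P e_j — column j of P — equals [uj]_C.
u1 = 2f1 + 2f2 + f3 + 0·f4, giving column 1 = <2, 2, 1, 0>; repeating for each j gives P = [[2, 2, 2, 1], [2, 0, 0, 0], [1, -2, 1, 2], [0, 1, 1, -2]].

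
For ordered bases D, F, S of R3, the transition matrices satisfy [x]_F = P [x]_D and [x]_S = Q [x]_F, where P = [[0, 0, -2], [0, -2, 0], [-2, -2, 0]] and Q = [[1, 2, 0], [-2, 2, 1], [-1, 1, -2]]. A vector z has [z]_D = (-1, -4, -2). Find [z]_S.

Composing the changes, [z]_S = Q P [z]_D.
Q P = [[0, -4, -2], [-2, -6, 4], [4, 2, 2]]; applying this to (-1, -4, -2) gives (20, 18, -16).

(20, 18, -16)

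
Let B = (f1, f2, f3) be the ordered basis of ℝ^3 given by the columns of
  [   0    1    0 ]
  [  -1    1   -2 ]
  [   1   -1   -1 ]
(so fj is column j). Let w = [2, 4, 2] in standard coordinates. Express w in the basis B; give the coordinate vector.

Write w = c_1 f1 + ... + c_3 f3 and solve for the c_i.
Solving this 3x3 system gives c = (2, 2, -2).
Check: 2f1 + 2f2 - 2f3 = [2, 4, 2].

[2, 2, -2]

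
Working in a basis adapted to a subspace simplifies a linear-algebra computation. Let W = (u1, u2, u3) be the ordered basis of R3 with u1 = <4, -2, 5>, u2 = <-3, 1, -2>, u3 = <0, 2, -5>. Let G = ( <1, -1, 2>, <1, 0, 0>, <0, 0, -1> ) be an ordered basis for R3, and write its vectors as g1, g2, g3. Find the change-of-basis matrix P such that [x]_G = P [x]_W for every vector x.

[[2, -1, -2], [2, -2, 2], [-1, 0, 1]]

Let M have columns uj and N have columns gj. Then for every x, N [x]_G = x = M [x]_W, so P = N^(-1) M.
Since det N = -1, N^(-1) has integer entries; multiplying gives P = [[2, -1, -2], [2, -2, 2], [-1, 0, 1]].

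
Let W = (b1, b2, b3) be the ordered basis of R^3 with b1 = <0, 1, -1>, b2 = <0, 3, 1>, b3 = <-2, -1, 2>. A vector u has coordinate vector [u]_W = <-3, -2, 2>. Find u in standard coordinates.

By definition u = -3b1 - 2b2 + 2b3.
Summing componentwise gives <-4, -11, 5>.

<-4, -11, 5>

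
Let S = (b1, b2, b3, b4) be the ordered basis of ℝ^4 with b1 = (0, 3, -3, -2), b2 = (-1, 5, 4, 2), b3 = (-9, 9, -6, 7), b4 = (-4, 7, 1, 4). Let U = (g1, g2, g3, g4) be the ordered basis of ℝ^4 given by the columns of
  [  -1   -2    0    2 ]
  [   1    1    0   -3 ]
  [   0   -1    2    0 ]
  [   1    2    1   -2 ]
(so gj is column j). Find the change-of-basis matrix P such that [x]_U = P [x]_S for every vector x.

Column j of P is [bj]_U, since P maps S-coordinates to U-coordinates.
Expressing b1 in U: b1 = -2g1 - g2 - 2g3 - 2g4, so column 1 of P is (-2, -1, -2, -2).
Doing the same for each bj gives P = [[-2, 1, 1, 2], [-1, -2, 2, -1], [-2, 1, -2, 0], [-2, -2, -2, -2]].

[[-2, 1, 1, 2], [-1, -2, 2, -1], [-2, 1, -2, 0], [-2, -2, -2, -2]]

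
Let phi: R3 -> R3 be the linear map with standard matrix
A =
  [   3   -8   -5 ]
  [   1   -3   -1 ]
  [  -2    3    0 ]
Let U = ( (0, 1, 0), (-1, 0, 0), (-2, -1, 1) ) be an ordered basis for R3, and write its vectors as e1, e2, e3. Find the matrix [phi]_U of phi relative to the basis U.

The j-th column of [phi]_U is [phi(ej)]_U.
phi(e1) = A e1 = (-8, -3, 3) = 0·e1 + 2e2 + 3e3, so column 1 is (0, 2, 3).
Repeating for e2, e3 and assembling the columns gives [[0, 1, 1], [2, -1, 1], [3, 2, 1]].

[[0, 1, 1], [2, -1, 1], [3, 2, 1]]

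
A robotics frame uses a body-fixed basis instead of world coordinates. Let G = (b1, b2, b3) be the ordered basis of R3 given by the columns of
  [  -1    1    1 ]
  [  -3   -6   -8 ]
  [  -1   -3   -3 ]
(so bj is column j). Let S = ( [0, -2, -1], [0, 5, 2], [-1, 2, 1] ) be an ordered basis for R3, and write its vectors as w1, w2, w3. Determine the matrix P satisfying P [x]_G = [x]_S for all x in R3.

[[0, 2, -2], [-1, 0, -2], [1, -1, -1]]

Take x = bj: its G-coordinates are the j-th standard unit vector, so P e_j — column j of P — equals [bj]_S.
b1 = 0·w1 - w2 + w3, giving column 1 = [0, -1, 1]; repeating for each j gives P = [[0, 2, -2], [-1, 0, -2], [1, -1, -1]].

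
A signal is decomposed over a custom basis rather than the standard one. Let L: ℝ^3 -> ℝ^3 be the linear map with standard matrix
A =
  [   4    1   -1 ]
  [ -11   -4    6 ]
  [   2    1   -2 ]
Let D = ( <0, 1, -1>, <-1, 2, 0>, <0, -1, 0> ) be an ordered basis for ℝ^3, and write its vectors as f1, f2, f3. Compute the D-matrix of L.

[[-3, 0, 1], [-2, 2, 1], [3, 1, -1]]

The j-th column of [L]_D is [L(fj)]_D.
L(f1) = A f1 = <2, -10, 3> = -3f1 - 2f2 + 3f3, so column 1 is <-3, -2, 3>.
Repeating for f2, f3 and assembling the columns gives [[-3, 0, 1], [-2, 2, 1], [3, 1, -1]].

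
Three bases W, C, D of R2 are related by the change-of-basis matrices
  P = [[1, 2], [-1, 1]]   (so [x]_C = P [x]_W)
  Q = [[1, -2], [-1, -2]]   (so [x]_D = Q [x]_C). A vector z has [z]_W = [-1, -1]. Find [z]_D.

[-3, 3]

Apply P to get C-coordinates [-3, 0], then Q to get D-coordinates.
The result is [z]_D = [-3, 3].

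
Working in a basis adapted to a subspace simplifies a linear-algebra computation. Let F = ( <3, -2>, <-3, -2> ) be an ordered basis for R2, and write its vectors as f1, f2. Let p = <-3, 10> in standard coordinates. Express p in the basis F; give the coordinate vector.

<-3, -2>

Write p = c_1 f1 + c_2 f2 and solve for the c_i.
System: 3c_1 - 3c_2 = -3, -2c_1 - 2c_2 = 10; solving gives c_1 = -3, c_2 = -2.
Check: -3f1 - 2f2 = <-3, 10>.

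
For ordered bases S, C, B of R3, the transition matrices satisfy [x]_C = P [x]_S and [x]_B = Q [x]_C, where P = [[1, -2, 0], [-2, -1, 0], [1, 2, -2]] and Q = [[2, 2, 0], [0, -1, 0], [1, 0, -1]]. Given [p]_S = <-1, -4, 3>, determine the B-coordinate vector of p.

Composing the changes, [p]_B = Q P [p]_S.
Q P = [[-2, -6, 0], [2, 1, 0], [0, -4, 2]]; applying this to <-1, -4, 3> gives <26, -6, 22>.

<26, -6, 22>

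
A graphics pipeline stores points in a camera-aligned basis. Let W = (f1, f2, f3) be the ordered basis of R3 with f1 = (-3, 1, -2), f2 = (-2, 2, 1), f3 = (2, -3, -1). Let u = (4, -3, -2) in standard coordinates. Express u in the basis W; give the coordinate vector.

(0, -3, -1)

[u]_W is the unique c with M c = u, where M has columns f1, ..., f3.
Solving this 3x3 system gives c = (0, -3, -1).
Check: 0·f1 - 3f2 - f3 = (4, -3, -2).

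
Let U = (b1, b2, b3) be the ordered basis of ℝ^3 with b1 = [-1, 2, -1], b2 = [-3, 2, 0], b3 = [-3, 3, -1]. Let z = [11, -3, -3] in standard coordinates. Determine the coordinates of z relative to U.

We seek scalars with c_1 b1 + ... + c_3 b3 = z; equivalently solve M c = z where the columns of M are b1, ..., b3.
Row-reducing the augmented matrix [M | z] gives c = (4, -4, -1).
Check: 4b1 - 4b2 - b3 = [11, -3, -3].

[4, -4, -1]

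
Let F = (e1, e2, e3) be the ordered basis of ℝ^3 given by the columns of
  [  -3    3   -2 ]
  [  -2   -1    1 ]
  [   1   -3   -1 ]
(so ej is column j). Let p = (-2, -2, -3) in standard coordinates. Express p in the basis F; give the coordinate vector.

Write p = c_1 e1 + ... + c_3 e3 and solve for the c_i.
Gaussian elimination on [M | p] yields c = (1, 1, 1).
Check: e1 + e2 + e3 = (-2, -2, -3).

(1, 1, 1)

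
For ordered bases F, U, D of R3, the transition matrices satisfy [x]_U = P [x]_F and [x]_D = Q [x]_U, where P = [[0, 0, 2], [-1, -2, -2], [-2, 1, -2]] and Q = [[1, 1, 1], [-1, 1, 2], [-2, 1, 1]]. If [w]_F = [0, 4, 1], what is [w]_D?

Apply P to get U-coordinates [2, -10, 2], then Q to get D-coordinates.
The result is [w]_D = [-6, -8, -12].

[-6, -8, -12]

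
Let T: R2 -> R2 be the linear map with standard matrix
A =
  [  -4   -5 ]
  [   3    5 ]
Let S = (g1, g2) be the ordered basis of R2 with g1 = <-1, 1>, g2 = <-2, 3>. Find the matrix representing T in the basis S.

The j-th column of [T]_S is [T(gj)]_S.
T(g1) = A g1 = <-1, 2> = -g1 + g2, so column 1 is <-1, 1>.
Repeating for g2 and assembling the columns gives [[-1, 3], [1, 2]].

[[-1, 3], [1, 2]]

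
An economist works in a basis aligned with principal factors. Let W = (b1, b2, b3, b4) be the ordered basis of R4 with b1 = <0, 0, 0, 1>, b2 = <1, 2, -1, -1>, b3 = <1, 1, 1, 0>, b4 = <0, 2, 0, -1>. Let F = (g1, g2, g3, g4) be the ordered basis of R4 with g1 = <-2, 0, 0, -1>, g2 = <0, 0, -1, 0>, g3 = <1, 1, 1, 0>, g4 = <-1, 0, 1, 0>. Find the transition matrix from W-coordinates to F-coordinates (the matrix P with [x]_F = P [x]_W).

[[-1, 1, 0, 1], [2, 2, 0, 2], [0, 2, 1, 2], [2, -1, 0, 0]]

Column j of P is [bj]_F, since P maps W-coordinates to F-coordinates.
Expressing b1 in F: b1 = -g1 + 2g2 + 0·g3 + 2g4, so column 1 of P is <-1, 2, 0, 2>.
Doing the same for each bj gives P = [[-1, 1, 0, 1], [2, 2, 0, 2], [0, 2, 1, 2], [2, -1, 0, 0]].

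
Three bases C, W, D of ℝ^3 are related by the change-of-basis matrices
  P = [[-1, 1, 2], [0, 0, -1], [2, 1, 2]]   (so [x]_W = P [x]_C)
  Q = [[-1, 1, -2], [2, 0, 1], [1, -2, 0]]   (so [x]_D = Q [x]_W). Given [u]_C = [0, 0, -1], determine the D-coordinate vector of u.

Composing the changes, [u]_D = Q P [u]_C.
Q P = [[-3, -3, -7], [0, 3, 6], [-1, 1, 4]]; applying this to [0, 0, -1] gives [7, -6, -4].

[7, -6, -4]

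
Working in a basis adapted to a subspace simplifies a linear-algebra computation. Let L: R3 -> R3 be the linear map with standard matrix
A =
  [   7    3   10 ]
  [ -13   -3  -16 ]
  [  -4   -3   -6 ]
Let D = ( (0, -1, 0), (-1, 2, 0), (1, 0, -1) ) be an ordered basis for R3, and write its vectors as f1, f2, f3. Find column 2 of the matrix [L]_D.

Compute L(f2) = A f2 = (-1, 7, -2) in standard coordinates.
Then write this in D-coordinates: solve for y in y_1 f1 + ... + y_3 f3 = (-1, 7, -2).
This gives y = (-1, 3, 2), which is column 2 of [L]_D.

(-1, 3, 2)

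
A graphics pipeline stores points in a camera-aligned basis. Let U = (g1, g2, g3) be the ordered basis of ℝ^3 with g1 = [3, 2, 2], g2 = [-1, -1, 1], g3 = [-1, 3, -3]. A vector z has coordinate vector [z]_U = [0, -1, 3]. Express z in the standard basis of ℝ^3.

By definition z = 0·g1 - g2 + 3g3.
Summing componentwise gives [-2, 10, -10].

[-2, 10, -10]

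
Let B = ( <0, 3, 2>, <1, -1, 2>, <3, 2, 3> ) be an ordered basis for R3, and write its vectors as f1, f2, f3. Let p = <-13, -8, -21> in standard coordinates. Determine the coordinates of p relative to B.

Write p = c_1 f1 + ... + c_3 f3 and solve for the c_i.
Row-reducing the augmented matrix [M | p] gives c = (-2, -4, -3).
Check: -2f1 - 4f2 - 3f3 = <-13, -8, -21>.

<-2, -4, -3>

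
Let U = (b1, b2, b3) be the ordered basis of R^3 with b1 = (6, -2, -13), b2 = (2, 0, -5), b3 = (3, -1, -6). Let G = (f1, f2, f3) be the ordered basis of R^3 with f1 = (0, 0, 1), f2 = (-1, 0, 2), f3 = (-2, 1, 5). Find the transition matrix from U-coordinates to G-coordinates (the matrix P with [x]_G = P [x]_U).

[[1, -1, 1], [-2, -2, -1], [-2, 0, -1]]

Column j of P is [bj]_G, since P maps U-coordinates to G-coordinates.
Expressing b1 in G: b1 = f1 - 2f2 - 2f3, so column 1 of P is (1, -2, -2).
Doing the same for each bj gives P = [[1, -1, 1], [-2, -2, -1], [-2, 0, -1]].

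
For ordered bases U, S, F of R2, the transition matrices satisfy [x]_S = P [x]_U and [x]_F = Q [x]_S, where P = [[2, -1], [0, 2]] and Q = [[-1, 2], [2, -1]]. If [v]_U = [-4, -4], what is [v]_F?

Composing the changes, [v]_F = Q P [v]_U.
Q P = [[-2, 5], [4, -4]]; applying this to [-4, -4] gives [-12, 0].

[-12, 0]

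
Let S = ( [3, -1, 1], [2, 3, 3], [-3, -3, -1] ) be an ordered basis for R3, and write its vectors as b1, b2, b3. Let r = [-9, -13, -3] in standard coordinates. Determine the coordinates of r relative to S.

Write r = c_1 b1 + ... + c_3 b3 and solve for the c_i.
Gaussian elimination on [M | r] yields c = (1, 0, 4).
Check: b1 + 0·b2 + 4b3 = [-9, -13, -3].

[1, 0, 4]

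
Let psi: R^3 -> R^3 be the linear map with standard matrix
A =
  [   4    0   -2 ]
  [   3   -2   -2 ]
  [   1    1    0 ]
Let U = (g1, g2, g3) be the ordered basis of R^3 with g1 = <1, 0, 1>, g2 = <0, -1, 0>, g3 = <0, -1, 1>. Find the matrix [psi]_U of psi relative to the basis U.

[[2, 0, -2], [0, -1, -1], [-1, -1, 1]]

With P the matrix whose columns are g1, ..., g3, [psi]_U = P^(-1) A P.
Column by column: psi(g1) = A g1 = <2, 1, 1>; its U-coordinates <2, 0, -1> give column 1.
Continuing for each basis vector yields [psi]_U = [[2, 0, -2], [0, -1, -1], [-1, -1, 1]].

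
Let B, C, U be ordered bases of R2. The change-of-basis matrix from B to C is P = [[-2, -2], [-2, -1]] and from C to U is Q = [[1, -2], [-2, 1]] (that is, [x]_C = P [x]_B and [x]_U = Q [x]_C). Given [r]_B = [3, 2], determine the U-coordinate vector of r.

Composing the changes, [r]_U = Q P [r]_B.
Q P = [[2, 0], [2, 3]]; applying this to [3, 2] gives [6, 12].

[6, 12]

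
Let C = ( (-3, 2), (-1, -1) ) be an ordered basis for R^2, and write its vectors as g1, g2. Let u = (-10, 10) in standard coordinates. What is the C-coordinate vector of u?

Write u = c_1 g1 + c_2 g2 and solve for the c_i.
System: -3c_1 - c_2 = -10, 2c_1 - c_2 = 10; solving gives c_1 = 4, c_2 = -2.
Check: 4g1 - 2g2 = (-10, 10).

(4, -2)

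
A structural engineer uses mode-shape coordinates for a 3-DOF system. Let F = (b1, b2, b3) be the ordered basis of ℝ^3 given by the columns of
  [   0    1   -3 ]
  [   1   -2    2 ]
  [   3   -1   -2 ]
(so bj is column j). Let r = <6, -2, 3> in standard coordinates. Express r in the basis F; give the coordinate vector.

Write r = c_1 b1 + ... + c_3 b3 and solve for the c_i.
Row-reducing the augmented matrix [M | r] gives c = (-2, -3, -3).
Check: -2b1 - 3b2 - 3b3 = <6, -2, 3>.

<-2, -3, -3>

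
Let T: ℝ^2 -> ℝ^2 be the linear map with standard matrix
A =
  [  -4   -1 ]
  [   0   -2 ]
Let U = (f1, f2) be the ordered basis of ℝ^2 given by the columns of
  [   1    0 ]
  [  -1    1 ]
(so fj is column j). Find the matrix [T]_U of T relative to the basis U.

[[-3, -1], [-1, -3]]

With P the matrix whose columns are f1, f2, [T]_U = P^(-1) A P.
Column by column: T(f1) = A f1 = (-3, 2); its U-coordinates (-3, -1) give column 1.
Continuing for each basis vector yields [T]_U = [[-3, -1], [-1, -3]].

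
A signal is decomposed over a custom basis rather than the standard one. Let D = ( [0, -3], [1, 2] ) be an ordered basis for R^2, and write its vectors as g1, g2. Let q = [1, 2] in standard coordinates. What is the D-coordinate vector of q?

[0, 1]

[q]_D is the unique c with M c = q, where M has columns g1, g2.
System: 0c_1 + c_2 = 1, -3c_1 + 2c_2 = 2; solving gives c_1 = 0, c_2 = 1.
Check: 0·g1 + g2 = [1, 2].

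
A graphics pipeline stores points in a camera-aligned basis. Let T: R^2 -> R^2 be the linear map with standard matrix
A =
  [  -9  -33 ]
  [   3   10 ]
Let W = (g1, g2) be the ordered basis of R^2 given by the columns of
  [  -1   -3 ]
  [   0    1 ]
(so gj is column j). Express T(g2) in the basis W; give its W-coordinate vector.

Column 2 of [T]_W is the W-coordinate vector of T(g2).
In standard coordinates T(g2) = A g2 = <-6, 1>.
Converting to W: <-6, 1> = 3g1 + g2, so the coordinate vector is <3, 1>.

<3, 1>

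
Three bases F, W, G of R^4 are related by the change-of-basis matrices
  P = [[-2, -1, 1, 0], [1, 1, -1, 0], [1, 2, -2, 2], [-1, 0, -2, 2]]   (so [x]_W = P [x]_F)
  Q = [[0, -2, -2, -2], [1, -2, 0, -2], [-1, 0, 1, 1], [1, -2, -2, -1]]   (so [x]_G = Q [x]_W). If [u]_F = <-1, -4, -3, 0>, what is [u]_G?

<-4, -7, 1, 6>

Apply P to get W-coordinates <3, -2, -3, 7>, then Q to get G-coordinates.
The result is [u]_G = <-4, -7, 1, 6>.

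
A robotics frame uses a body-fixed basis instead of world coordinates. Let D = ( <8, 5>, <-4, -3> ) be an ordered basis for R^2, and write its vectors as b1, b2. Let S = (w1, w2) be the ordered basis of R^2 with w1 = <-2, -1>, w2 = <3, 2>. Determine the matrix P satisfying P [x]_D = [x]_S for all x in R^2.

[[-1, -1], [2, -2]]

Column j of P is [bj]_S, since P maps D-coordinates to S-coordinates.
Expressing b1 in S: b1 = -w1 + 2w2, so column 1 of P is <-1, 2>.
Doing the same for each bj gives P = [[-1, -1], [2, -2]].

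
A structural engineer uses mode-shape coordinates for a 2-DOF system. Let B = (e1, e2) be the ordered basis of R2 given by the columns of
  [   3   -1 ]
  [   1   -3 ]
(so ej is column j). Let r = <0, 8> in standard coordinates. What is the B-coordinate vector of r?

[r]_B is the unique c with M c = r, where M has columns e1, e2.
System: 3c_1 - c_2 = 0, c_1 - 3c_2 = 8; solving gives c_1 = -1, c_2 = -3.
Check: -e1 - 3e2 = <0, 8>.

<-1, -3>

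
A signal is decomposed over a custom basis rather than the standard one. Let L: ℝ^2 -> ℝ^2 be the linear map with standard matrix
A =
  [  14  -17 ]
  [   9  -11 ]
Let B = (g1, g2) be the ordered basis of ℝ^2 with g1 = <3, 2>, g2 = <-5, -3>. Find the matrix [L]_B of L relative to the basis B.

[[1, -3], [-1, 2]]

The j-th column of [L]_B is [L(gj)]_B.
L(g1) = A g1 = <8, 5> = g1 - g2, so column 1 is <1, -1>.
Repeating for g2 and assembling the columns gives [[1, -3], [-1, 2]].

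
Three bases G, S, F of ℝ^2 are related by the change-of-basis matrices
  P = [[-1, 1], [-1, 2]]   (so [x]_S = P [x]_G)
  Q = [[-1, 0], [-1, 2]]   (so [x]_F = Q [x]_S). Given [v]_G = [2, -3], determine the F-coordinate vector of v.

First [v]_S = P [v]_G = [-5, -8].
Then [v]_F = Q [v]_S = [5, -11].

[5, -11]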